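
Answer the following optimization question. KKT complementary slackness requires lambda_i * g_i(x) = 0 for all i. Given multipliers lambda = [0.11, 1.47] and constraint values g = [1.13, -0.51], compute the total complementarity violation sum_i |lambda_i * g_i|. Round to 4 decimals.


KKT complementary slackness check:
lambda_1 * g_1 = 0.11 * 1.13 = 0.1243
lambda_2 * g_2 = 1.47 * -0.51 = -0.7497
Total violation = 0.1243 + 0.7497 = 0.874


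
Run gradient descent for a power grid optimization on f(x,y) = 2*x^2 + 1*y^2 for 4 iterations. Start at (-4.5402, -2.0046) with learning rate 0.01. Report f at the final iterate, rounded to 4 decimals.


Gradient descent on f(x,y) = 2*x^2 + 1*y^2.
Starting point: (-4.5402, -2.0046), alpha = 0.01
Step 1: grad_x = 2*2*-4.5402 = -18.1608, grad_y = 2*1*-2.0046 = -4.0092
  x_1 = -4.5402 - 0.01*-18.1608 = -4.3586
  y_1 = -2.0046 - 0.01*-4.0092 = -1.9645
Step 2: grad_x = 2*2*-4.3586 = -17.4344, grad_y = 2*1*-1.9645 = -3.929
  x_2 = -4.3586 - 0.01*-17.4344 = -4.1842
  y_2 = -1.9645 - 0.01*-3.929 = -1.9252
Step 3: grad_x = 2*2*-4.1842 = -16.737, grad_y = 2*1*-1.9252 = -3.8504
  x_3 = -4.1842 - 0.01*-16.737 = -4.0169
  y_3 = -1.9252 - 0.01*-3.8504 = -1.8867
Step 4: grad_x = 2*2*-4.0169 = -16.0675, grad_y = 2*1*-1.8867 = -3.7734
  x_4 = -4.0169 - 0.01*-16.0675 = -3.8562
  y_4 = -1.8867 - 0.01*-3.7734 = -1.849
f(-3.8562, -1.849) = 2*(-3.8562)^2 + 1*(-1.849)^2 = 33.1593


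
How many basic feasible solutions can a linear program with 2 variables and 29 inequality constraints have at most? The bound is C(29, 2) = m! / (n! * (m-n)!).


Each vertex corresponds to some choice of n active constraints out of m, so the number of vertices is at most C(m, n) = m! / (n!(m-n)!).
m = 29, n = 2
Numerator: 29 * 28
Denominator: 2! = 2
C(29, 2) = 406


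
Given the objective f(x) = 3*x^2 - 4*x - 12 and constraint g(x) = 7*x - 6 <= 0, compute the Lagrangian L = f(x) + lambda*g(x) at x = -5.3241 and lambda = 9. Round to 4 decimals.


Step 1: Evaluate f(x).
f(-5.3241) = 3*(-5.3241)^2 - 4*(-5.3241) - 12 = 94.3345
Step 2: Evaluate g(x).
g(-5.3241) = 7*-5.3241 - 6 = -43.2687
Step 3: Compute Lagrangian.
L = 94.3345 + 9*-43.2687 = -295.0838


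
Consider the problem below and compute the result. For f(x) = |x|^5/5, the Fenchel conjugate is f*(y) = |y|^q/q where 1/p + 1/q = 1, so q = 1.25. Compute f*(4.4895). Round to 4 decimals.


The conjugate exponent q satisfies 1/p + 1/q = 1.
p = 5, so q = 5/(5 - 1) = 1.25
|y|^q = 4.4895^1.25 = 6.535
f*(4.4895) = 6.535 / 1.25 = 5.228


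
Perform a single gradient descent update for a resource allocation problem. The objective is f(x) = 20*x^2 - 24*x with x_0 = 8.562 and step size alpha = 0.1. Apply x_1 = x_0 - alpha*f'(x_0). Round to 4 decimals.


We compute the gradient at x_0 and apply the update.
f'(x) = 40*x - 24
f'(8.562) = 40*8.562 - 24 = 318.48
x_1 = 8.562 - 0.1*318.48 = -23.286


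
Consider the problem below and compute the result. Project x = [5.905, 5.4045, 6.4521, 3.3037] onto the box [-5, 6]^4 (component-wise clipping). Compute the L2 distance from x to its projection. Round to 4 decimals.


Project each component onto [-5, 6].
clip(5.905) = 5.905, clip(5.4045) = 5.4045, clip(6.4521) = 6.0, clip(3.3037) = 3.3037
Projection = [5.905, 5.4045, 6.0, 3.3037]
Squared diffs: [0.0, 0.0, 0.2044, 0.0]
Distance = sqrt(0.2044) = 0.4521


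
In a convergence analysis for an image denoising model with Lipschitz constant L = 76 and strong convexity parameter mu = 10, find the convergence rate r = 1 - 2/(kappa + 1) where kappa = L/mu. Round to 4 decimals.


Step 1: Compute the condition number.
kappa = L/mu = 76/10 = 7.6
Step 2: Compute the convergence rate.
r = 1 - 2/(kappa + 1) = 1 - 2*mu/(L + mu) = (L - mu)/(L + mu) = 66/86 = 0.7674


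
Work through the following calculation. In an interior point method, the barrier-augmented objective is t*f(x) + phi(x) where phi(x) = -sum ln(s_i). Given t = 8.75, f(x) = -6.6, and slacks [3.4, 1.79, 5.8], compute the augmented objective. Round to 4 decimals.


Step 1: Compute log-barrier.
ln values: [1.2238, 0.5822, 1.7579]
phi = -(1.2238 + 0.5822 + 1.7579) = -3.5638
Step 2: Compute augmented objective.
t*f(x) = 8.75*-6.6 = -57.75
Total = -57.75 - 3.5638 = -61.3138


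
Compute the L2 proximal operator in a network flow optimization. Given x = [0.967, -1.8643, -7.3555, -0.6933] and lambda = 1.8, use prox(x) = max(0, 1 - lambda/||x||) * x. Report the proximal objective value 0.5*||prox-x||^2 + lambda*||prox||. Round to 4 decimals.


Step 1: Compute ||x||.
||x|| = 7.6808
Step 2: Compute scaling factor.
scale = max(0, 1 - 1.8/7.6808) = 0.7656
Step 3: prox(x) = [0.7404, -1.4274, -5.6317, -0.5308]
||prox(x)|| = 5.8808
Step 4: Proximal objective.
0.5*||prox-x||^2 = 1.62
lambda*||prox|| = 10.5854
Total = 12.2054


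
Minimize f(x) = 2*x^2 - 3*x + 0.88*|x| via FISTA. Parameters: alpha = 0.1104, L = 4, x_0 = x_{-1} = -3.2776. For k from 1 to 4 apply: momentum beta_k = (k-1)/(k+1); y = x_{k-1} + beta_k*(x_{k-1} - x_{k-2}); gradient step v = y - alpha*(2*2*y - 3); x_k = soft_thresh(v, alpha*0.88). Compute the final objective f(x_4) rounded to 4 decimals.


FISTA on f(x) = 2*x^2 - 3*x + 0.88*|x|
L = 4, alpha = 0.1104
Iteration 1: beta = 0.0, y = -3.2776 + 0.0*(-3.2776 + 3.2776) = -3.2776
  grad(y) = -16.1104, v = y - alpha*grad = -1.499
  prox(v) = soft_thresh(-1.499, 0.0972) = -1.4019
Iteration 2: beta = 0.3333, y = -1.4019 + 0.3333*(-1.4019 + 3.2776) = -0.7766
  grad(y) = -6.1065, v = y - alpha*grad = -0.1025
  prox(v) = soft_thresh(-0.1025, 0.0972) = -0.0053
Iteration 3: beta = 0.5, y = -0.0053 + 0.5*(-0.0053 + 1.4019) = 0.693
  grad(y) = -0.2281, v = y - alpha*grad = 0.7182
  prox(v) = soft_thresh(0.7182, 0.0972) = 0.621
Iteration 4: beta = 0.6, y = 0.621 + 0.6*(0.621 + 0.0053) = 0.9968
  grad(y) = 0.9871, v = y - alpha*grad = 0.8878
  prox(v) = soft_thresh(0.8878, 0.0972) = 0.7907
f(x_4) = 2*0.7907^2 - 3*0.7907 + 0.88*|0.7907| = -0.4259


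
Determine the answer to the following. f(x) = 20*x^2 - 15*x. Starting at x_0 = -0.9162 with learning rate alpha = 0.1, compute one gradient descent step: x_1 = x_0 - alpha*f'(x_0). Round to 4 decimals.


We compute the gradient at x_0 and apply the update.
f'(x) = 40*x - 15
f'(-0.9162) = 40*-0.9162 - 15 = -51.648
x_1 = -0.9162 - 0.1*-51.648 = 4.2486


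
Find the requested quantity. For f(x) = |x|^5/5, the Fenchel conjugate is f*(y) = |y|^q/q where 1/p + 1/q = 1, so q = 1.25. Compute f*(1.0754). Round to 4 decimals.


The conjugate exponent q satisfies 1/p + 1/q = 1.
p = 5, so q = 5/(5 - 1) = 1.25
|y|^q = 1.0754^1.25 = 1.0951
f*(1.0754) = 1.0951 / 1.25 = 0.8761


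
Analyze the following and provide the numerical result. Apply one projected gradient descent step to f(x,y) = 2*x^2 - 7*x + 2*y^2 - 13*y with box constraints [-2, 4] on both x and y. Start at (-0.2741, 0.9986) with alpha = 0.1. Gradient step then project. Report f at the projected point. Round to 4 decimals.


Step 1: Compute gradient at (-0.2741, 0.9986).
grad_x = 2*2*-0.2741 - 7 = -8.0964
grad_y = 2*2*0.9986 - 13 = -9.0056
Step 2: Gradient step.
x_raw = -0.2741 - 0.1*-8.0964 = 0.5355
y_raw = 0.9986 - 0.1*-9.0056 = 1.8992
Step 3: Project onto [-2, 4].
x_proj = clip(0.5355) = 0.5355
y_proj = clip(1.8992) = 1.8992
Step 4: Evaluate f.
f(0.5355, 1.8992) = -20.6506


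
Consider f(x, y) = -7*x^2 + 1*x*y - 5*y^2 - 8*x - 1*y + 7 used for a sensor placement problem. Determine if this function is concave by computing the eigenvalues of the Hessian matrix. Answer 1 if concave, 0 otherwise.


The Hessian of f(x,y) = -7*x^2 + 1*x*y - 5*y^2 - 8*x - 1*y + 7 is:
H = [[-14, 1], [1, -10]]
Trace = -14 - 10 = -24
Determinant = -14*-10 - (1)^2 = 139
Discriminant = (-24)^2 - 4*139 = 20.0
Eigenvalues: lambda_1 = -14.2361, lambda_2 = -9.7639
The function is concave.

1


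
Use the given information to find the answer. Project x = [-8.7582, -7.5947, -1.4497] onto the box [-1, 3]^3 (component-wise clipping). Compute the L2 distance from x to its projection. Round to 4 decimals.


Project each component onto [-1, 3].
clip(-8.7582) = -1.0, clip(-7.5947) = -1.0, clip(-1.4497) = -1.0
Projection = [-1.0, -1.0, -1.0]
Squared diffs: [60.1897, 43.4901, 0.2022]
Distance = sqrt(103.882) = 10.1923


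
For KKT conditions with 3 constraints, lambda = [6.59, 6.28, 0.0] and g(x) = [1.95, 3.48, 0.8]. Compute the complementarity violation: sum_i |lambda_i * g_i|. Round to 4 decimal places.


KKT complementary slackness check:
lambda_1 * g_1 = 6.59 * 1.95 = 12.8505
lambda_2 * g_2 = 6.28 * 3.48 = 21.8544
lambda_3 * g_3 = 0.0 * 0.8 = 0.0
Total violation = 12.8505 + 21.8544 + 0.0 = 34.7049


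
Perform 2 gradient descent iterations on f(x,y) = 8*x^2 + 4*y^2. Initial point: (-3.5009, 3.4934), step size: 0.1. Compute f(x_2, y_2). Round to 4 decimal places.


Gradient descent on f(x,y) = 8*x^2 + 4*y^2.
Starting point: (-3.5009, 3.4934), alpha = 0.1
Step 1: grad_x = 2*8*-3.5009 = -56.0144, grad_y = 2*4*3.4934 = 27.9472
  x_1 = -3.5009 - 0.1*-56.0144 = 2.1005
  y_1 = 3.4934 - 0.1*27.9472 = 0.6987
Step 2: grad_x = 2*8*2.1005 = 33.6086, grad_y = 2*4*0.6987 = 5.5894
  x_2 = 2.1005 - 0.1*33.6086 = -1.2603
  y_2 = 0.6987 - 0.1*5.5894 = 0.1397
f(-1.2603, 0.1397) = 8*(-1.2603)^2 + 4*0.1397^2 = 12.7854


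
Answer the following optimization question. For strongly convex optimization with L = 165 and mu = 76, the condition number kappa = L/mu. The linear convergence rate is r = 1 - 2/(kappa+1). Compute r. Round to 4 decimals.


Step 1: Compute the condition number.
kappa = L/mu = 165/76 = 2.1711
Step 2: Compute the convergence rate.
r = 1 - 2/(kappa + 1) = 1 - 2*mu/(L + mu) = (L - mu)/(L + mu) = 89/241 = 0.3693


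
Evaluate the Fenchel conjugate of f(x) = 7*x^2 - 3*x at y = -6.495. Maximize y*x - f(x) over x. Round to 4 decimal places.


f*(y) = sup_x {y*x - a*x^2 - b*x} = sup_x {(y-b)*x - a*x^2}
FOC: (y - b) - 2a*x = 0 => x* = (y - b)/(2a)
x* = (-6.495 + 3)/(2*7) = -0.2496
f*(-6.495) = (y-b)^2/(4a) = (-6.495 + 3)^2/(4*7)
= 12.215/28 = 0.4363


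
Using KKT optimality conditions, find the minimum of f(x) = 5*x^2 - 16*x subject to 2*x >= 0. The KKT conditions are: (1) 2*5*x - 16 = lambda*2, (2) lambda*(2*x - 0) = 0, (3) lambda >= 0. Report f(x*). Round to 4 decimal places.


Step 1: Try lambda = 0 (constraint inactive).
Stationarity: 2*5*x - 16 = 0
x* = 16/(2*5) = 1.6
Check constraint: 2*1.6 = 3.2 >= 0 -- satisfied.
Step 2: Compute optimal value.
f(x*) = 5*1.6^2 - 16*1.6 = -12.8


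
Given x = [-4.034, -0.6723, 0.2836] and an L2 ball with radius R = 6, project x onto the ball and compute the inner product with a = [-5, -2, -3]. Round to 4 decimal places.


Step 1: Compute ||x|| (intermediates to 6 decimals).
||x|| = sqrt((-4.034)^2 + (-0.6723)^2 + 0.2836^2) = 4.09946
Step 2: Project.
Since ||x|| <= R, proj = x (no scaling needed).
proj(x) = [-4.034, -0.6723, 0.2836]
Step 3: Dot product.
a^T * proj(x) = -5*(-4.034) - 2*(-0.6723) - 3*0.2836 = 20.6638


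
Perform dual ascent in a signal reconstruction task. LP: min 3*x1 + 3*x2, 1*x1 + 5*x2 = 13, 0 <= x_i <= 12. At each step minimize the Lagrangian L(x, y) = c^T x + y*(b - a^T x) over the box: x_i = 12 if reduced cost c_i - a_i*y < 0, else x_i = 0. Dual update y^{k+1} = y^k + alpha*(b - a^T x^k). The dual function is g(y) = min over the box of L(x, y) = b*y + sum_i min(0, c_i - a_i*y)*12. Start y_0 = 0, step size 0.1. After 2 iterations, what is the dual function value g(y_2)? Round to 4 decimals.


Dual ascent for LP: min 3*x1 + 3*x2, 1*x1 + 5*x2 = 13, 0 <= x_i <= 12
Step 1: y^k = 0.0, reduced costs: (3.0, 3.0)
  x^k = (0.0, 0.0), subgradient = b - a^T x = 13.0
  y^{k+1} = 0.0 + 0.1*13.0 = 1.3
Step 2: y^k = 1.3, reduced costs: (1.7, -3.5)
  x^k = (0.0, 12.0), subgradient = b - a^T x = -47.0
  y^{k+1} = 1.3 + 0.1*-47.0 = -3.4
Dual objective at y_2 = -3.4: reduced costs (6.4, 20.0), box minimizer x = (0.0, 0.0)
g(y_2) = b*y + (c1 - a1*y)*x1 + (c2 - a2*y)*x2 = 13*(-3.4) + 6.4*0.0 + 20.0*0.0 = -44.2 + 0.0 + 0.0 = -44.2


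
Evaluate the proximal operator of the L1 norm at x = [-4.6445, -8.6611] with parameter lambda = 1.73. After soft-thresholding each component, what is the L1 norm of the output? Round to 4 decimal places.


Soft-thresholding with lambda = 1.73:
prox(-4.6445) = sign(-4.6445)*max(|-4.6445| - 1.73, 0) = -2.9145
prox(-8.6611) = sign(-8.6611)*max(|-8.6611| - 1.73, 0) = -6.9311
prox(x) = [-2.9145, -6.9311]
||prox(x)||_1 = 2.9145 + 6.9311 = 9.8456


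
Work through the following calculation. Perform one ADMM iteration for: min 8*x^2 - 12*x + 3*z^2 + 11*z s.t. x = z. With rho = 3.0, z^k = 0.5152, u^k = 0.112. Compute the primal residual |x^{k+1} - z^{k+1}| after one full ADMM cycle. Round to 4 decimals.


ADMM iteration with rho = 3.0, z^k = 0.5152, u^k = 0.112
Step 1: x-update.
Minimize 8*x^2 - 12*x + (3.0/2)*(x - 0.5152 + 0.112)^2
FOC: (2*8 + 3.0)*x = 12 + 3.0*(0.5152 - 0.112)
x^{k+1} = 0.6952
Step 2: z-update.
Minimize 3*z^2 + 11*z + (3.0/2)*(0.6952 - z + 0.112)^2
FOC: (2*3 + 3.0)*z = -11 + 3.0*(0.6952 + 0.112)
z^{k+1} = -0.9531
Step 3: u-update.
u^{k+1} = 0.112 + 0.6952 + 0.9531 = 1.7604
Step 4: Primal residual = |0.6952 + 0.9531| = 1.6484


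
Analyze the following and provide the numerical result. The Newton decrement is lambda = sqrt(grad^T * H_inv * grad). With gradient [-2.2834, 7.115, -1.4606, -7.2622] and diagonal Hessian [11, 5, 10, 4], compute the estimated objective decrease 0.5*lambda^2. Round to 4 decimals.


Step 1: H is diagonal, so H^(-1) * g = [-0.2076, 1.423, -0.1461, -1.8156].
Step 2: g^T H^(-1) g = sum_i g_i^2 / H_ii
  = (-2.2834)^2/11 + (7.115)^2/5 + (-1.4606)^2/10 + (-7.2622)^2/4
  = 0.474 + 10.1246 + 0.2133 + 13.1849 = 23.9969
Step 3: Objective decrease = 0.5 * g^T H^(-1) g = 11.9984


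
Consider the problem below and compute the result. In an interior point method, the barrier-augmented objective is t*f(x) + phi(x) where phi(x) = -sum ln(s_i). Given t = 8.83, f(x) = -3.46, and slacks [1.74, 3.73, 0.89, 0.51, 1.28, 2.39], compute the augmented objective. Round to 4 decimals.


Step 1: Compute log-barrier.
ln values: [0.5539, 1.3164, -0.1165, -0.6733, 0.2469, 0.8713]
phi = -(0.5539 + 1.3164 - 0.1165 - 0.6733 + 0.2469 + 0.8713) = -2.1986
Step 2: Compute augmented objective.
t*f(x) = 8.83*-3.46 = -30.5518
Total = -30.5518 - 2.1986 = -32.7504


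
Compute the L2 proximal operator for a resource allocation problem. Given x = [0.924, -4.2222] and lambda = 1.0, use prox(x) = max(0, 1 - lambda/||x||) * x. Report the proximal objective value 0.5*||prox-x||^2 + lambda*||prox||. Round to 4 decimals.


Step 1: Compute ||x||.
||x|| = 4.3221
Step 2: Compute scaling factor.
scale = max(0, 1 - 1.0/4.3221) = 0.7686
Step 3: prox(x) = [0.7102, -3.2453]
||prox(x)|| = 3.3221
Step 4: Proximal objective.
0.5*||prox-x||^2 = 0.5
lambda*||prox|| = 3.3221
Total = 3.8221


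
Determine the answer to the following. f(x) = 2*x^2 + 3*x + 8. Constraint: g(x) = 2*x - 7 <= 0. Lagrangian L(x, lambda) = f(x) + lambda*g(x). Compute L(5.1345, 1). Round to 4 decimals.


Step 1: Evaluate f(x).
f(5.1345) = 2*5.1345^2 + 3*5.1345 + 8 = 76.1297
Step 2: Evaluate g(x).
g(5.1345) = 2*5.1345 - 7 = 3.269
Step 3: Compute Lagrangian.
L = 76.1297 + 1*3.269 = 79.3987


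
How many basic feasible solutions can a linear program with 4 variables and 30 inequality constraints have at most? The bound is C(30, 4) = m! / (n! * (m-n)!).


Each vertex corresponds to some choice of n active constraints out of m, so the number of vertices is at most C(m, n) = m! / (n!(m-n)!).
m = 30, n = 4
Numerator: 30 * 29 * 28 * 27
Denominator: 4! = 24
C(30, 4) = 27405


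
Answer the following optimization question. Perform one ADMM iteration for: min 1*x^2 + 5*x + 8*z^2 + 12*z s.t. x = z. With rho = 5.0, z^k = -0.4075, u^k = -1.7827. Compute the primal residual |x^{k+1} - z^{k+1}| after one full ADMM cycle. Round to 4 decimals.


ADMM iteration with rho = 5.0, z^k = -0.4075, u^k = -1.7827
Step 1: x-update.
Minimize 1*x^2 + 5*x + (5.0/2)*(x + 0.4075 - 1.7827)^2
FOC: (2*1 + 5.0)*x = -5 + 5.0*(-0.4075 + 1.7827)
x^{k+1} = 0.268
Step 2: z-update.
Minimize 8*z^2 + 12*z + (5.0/2)*(0.268 - z - 1.7827)^2
FOC: (2*8 + 5.0)*z = -12 + 5.0*(0.268 - 1.7827)
z^{k+1} = -0.9321
Step 3: u-update.
u^{k+1} = -1.7827 + 0.268 + 0.9321 = -0.5826
Step 4: Primal residual = |0.268 + 0.9321| = 1.2001


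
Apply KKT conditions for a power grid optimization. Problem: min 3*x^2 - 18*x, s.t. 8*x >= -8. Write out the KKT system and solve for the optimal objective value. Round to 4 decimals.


Step 1: Try lambda = 0 (constraint inactive).
Stationarity: 2*3*x - 18 = 0
x* = 18/(2*3) = 3.0
Check constraint: 8*3.0 = 24.0 >= -8 -- satisfied.
Step 2: Compute optimal value.
f(x*) = 3*3.0^2 - 18*3.0 = -27.0


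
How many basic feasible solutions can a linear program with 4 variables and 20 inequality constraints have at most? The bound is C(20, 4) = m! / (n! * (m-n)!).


Each vertex corresponds to some choice of n active constraints out of m, so the number of vertices is at most C(m, n) = m! / (n!(m-n)!).
m = 20, n = 4
Numerator: 20 * 19 * 18 * 17
Denominator: 4! = 24
C(20, 4) = 4845


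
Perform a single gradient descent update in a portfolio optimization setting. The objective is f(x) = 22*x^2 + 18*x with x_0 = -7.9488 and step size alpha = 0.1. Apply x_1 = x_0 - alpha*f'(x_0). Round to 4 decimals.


We compute the gradient at x_0 and apply the update.
f'(x) = 44*x + 18
f'(-7.9488) = 44*-7.9488 + 18 = -331.7472
x_1 = -7.9488 - 0.1*-331.7472 = 25.2259


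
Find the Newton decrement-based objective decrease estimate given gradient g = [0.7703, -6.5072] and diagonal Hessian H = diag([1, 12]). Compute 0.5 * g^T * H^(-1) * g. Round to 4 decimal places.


Step 1: H is diagonal, so H^(-1) * g = [0.7703, -0.5423].
Step 2: g^T H^(-1) g = sum_i g_i^2 / H_ii
  = (0.7703)^2/1 + (-6.5072)^2/12
  = 0.5934 + 3.5286 = 4.122
Step 3: Objective decrease = 0.5 * g^T H^(-1) g = 2.061


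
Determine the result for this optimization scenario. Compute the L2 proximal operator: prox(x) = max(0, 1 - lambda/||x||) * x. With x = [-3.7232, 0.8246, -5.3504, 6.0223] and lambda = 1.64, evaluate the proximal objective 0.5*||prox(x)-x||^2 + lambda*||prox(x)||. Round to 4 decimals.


Step 1: Compute ||x||.
||x|| = 8.9127
Step 2: Compute scaling factor.
scale = max(0, 1 - 1.64/8.9127) = 0.816
Step 3: prox(x) = [-3.0381, 0.6729, -4.3659, 4.9142]
||prox(x)|| = 7.2727
Step 4: Proximal objective.
0.5*||prox-x||^2 = 1.3448
lambda*||prox|| = 11.9272
Total = 13.2721


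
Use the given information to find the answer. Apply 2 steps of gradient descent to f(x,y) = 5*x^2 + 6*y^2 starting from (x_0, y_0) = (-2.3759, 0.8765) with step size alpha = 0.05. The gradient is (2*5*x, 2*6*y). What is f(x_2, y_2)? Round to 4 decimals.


Gradient descent on f(x,y) = 5*x^2 + 6*y^2.
Starting point: (-2.3759, 0.8765), alpha = 0.05
Step 1: grad_x = 2*5*-2.3759 = -23.759, grad_y = 2*6*0.8765 = 10.518
  x_1 = -2.3759 - 0.05*-23.759 = -1.188
  y_1 = 0.8765 - 0.05*10.518 = 0.3506
Step 2: grad_x = 2*5*-1.188 = -11.8795, grad_y = 2*6*0.3506 = 4.2072
  x_2 = -1.188 - 0.05*-11.8795 = -0.594
  y_2 = 0.3506 - 0.05*4.2072 = 0.1402
f(-0.594, 0.1402) = 5*(-0.594)^2 + 6*0.1402^2 = 1.882


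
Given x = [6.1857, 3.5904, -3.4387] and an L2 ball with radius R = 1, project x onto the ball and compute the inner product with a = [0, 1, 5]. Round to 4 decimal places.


Step 1: Compute ||x|| (intermediates to 6 decimals).
||x|| = sqrt(6.1857^2 + 3.5904^2 + (-3.4387)^2) = 7.9359
Step 2: Project.
Since ||x|| > R, scale = R/||x|| = 1/7.9359 = 0.12601, proj(x) = scale * x
proj(x) = [0.77946, 0.452426, -0.433311]
Step 3: Dot product.
a^T * proj(x) = 0*0.77946 + 1*0.452426 + 5*(-0.433311) = -1.7141


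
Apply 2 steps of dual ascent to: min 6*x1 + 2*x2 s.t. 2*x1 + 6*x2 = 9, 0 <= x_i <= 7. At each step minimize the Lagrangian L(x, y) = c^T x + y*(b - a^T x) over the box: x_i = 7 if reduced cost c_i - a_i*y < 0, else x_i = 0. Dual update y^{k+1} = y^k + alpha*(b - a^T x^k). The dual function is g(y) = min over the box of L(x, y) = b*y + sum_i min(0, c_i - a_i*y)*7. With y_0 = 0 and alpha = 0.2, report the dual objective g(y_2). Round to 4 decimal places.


Dual ascent for LP: min 6*x1 + 2*x2, 2*x1 + 6*x2 = 9, 0 <= x_i <= 7
Step 1: y^k = 0.0, reduced costs: (6.0, 2.0)
  x^k = (0.0, 0.0), subgradient = b - a^T x = 9.0
  y^{k+1} = 0.0 + 0.2*9.0 = 1.8
Step 2: y^k = 1.8, reduced costs: (2.4, -8.8)
  x^k = (0.0, 7.0), subgradient = b - a^T x = -33.0
  y^{k+1} = 1.8 + 0.2*-33.0 = -4.8
Dual objective at y_2 = -4.8: reduced costs (15.6, 30.8), box minimizer x = (0.0, 0.0)
g(y_2) = b*y + (c1 - a1*y)*x1 + (c2 - a2*y)*x2 = 9*(-4.8) + 15.6*0.0 + 30.8*0.0 = -43.2 + 0.0 + 0.0 = -43.2


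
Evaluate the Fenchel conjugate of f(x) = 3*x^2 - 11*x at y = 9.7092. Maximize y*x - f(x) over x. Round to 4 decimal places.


f*(y) = sup_x {y*x - a*x^2 - b*x} = sup_x {(y-b)*x - a*x^2}
FOC: (y - b) - 2a*x = 0 => x* = (y - b)/(2a)
x* = (9.7092 + 11)/(2*3) = 3.4515
f*(9.7092) = (y-b)^2/(4a) = (9.7092 + 11)^2/(4*3)
= 428.871/12 = 35.7392


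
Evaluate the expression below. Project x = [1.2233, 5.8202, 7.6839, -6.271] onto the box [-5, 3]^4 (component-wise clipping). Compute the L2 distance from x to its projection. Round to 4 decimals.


Project each component onto [-5, 3].
clip(1.2233) = 1.2233, clip(5.8202) = 3.0, clip(7.6839) = 3.0, clip(-6.271) = -5.0
Projection = [1.2233, 3.0, 3.0, -5.0]
Squared diffs: [0.0, 7.9535, 21.9389, 1.6154]
Distance = sqrt(31.5078) = 5.6132


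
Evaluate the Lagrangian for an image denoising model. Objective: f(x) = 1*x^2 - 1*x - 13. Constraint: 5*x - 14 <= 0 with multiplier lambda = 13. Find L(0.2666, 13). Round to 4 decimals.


Step 1: Evaluate f(x).
f(0.2666) = 1*0.2666^2 - 1*0.2666 - 13 = -13.1955
Step 2: Evaluate g(x).
g(0.2666) = 5*0.2666 - 14 = -12.667
Step 3: Compute Lagrangian.
L = -13.1955 + 13*-12.667 = -177.8665


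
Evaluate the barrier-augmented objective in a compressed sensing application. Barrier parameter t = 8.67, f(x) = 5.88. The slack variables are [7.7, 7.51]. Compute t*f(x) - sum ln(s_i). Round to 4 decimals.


Step 1: Compute log-barrier.
ln values: [2.0412, 2.0162]
phi = -(2.0412 + 2.0162) = -4.0575
Step 2: Compute augmented objective.
t*f(x) = 8.67*5.88 = 50.9796
Total = 50.9796 - 4.0575 = 46.9221


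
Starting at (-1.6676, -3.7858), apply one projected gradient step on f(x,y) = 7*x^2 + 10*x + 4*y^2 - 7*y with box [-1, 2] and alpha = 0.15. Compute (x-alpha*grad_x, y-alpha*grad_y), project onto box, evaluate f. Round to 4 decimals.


Step 1: Compute gradient at (-1.6676, -3.7858).
grad_x = 2*7*-1.6676 + 10 = -13.3464
grad_y = 2*4*-3.7858 - 7 = -37.2864
Step 2: Gradient step.
x_raw = -1.6676 - 0.15*-13.3464 = 0.3344
y_raw = -3.7858 - 0.15*-37.2864 = 1.8072
Step 3: Project onto [-1, 2].
x_proj = clip(0.3344) = 0.3344
y_proj = clip(1.8072) = 1.8072
Step 4: Evaluate f.
f(0.3344, 1.8072) = 4.5394


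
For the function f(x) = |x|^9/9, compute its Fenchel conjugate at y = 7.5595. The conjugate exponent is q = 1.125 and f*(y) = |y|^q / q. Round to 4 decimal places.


The conjugate exponent q satisfies 1/p + 1/q = 1.
p = 9, so q = 9/(9 - 1) = 1.125
|y|^q = 7.5595^1.125 = 9.7343
f*(7.5595) = 9.7343 / 1.125 = 8.6527


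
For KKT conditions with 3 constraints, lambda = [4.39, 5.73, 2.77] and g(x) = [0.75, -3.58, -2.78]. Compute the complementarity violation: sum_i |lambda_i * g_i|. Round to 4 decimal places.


KKT complementary slackness check:
lambda_1 * g_1 = 4.39 * 0.75 = 3.2925
lambda_2 * g_2 = 5.73 * -3.58 = -20.5134
lambda_3 * g_3 = 2.77 * -2.78 = -7.7006
Total violation = 3.2925 + 20.5134 + 7.7006 = 31.5065


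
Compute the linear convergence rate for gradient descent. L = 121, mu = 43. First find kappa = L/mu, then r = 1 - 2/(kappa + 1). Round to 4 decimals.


Step 1: Compute the condition number.
kappa = L/mu = 121/43 = 2.814
Step 2: Compute the convergence rate.
r = 1 - 2/(kappa + 1) = 1 - 2*mu/(L + mu) = (L - mu)/(L + mu) = 78/164 = 0.4756


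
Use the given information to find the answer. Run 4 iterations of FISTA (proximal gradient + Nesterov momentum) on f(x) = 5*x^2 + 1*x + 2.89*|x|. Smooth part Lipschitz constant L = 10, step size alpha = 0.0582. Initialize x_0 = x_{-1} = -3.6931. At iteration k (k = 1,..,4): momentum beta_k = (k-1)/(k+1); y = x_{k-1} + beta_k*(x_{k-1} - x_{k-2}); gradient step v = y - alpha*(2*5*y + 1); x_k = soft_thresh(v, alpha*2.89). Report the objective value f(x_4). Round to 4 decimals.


FISTA on f(x) = 5*x^2 + 1*x + 2.89*|x|
L = 10, alpha = 0.0582
Iteration 1: beta = 0.0, y = -3.6931 + 0.0*(-3.6931 + 3.6931) = -3.6931
  grad(y) = -35.931, v = y - alpha*grad = -1.6019
  prox(v) = soft_thresh(-1.6019, 0.1682) = -1.4337
Iteration 2: beta = 0.3333, y = -1.4337 + 0.3333*(-1.4337 + 3.6931) = -0.6806
  grad(y) = -5.8059, v = y - alpha*grad = -0.3427
  prox(v) = soft_thresh(-0.3427, 0.1682) = -0.1745
Iteration 3: beta = 0.5, y = -0.1745 + 0.5*(-0.1745 + 1.4337) = 0.4551
  grad(y) = 5.5513, v = y - alpha*grad = 0.132
  prox(v) = soft_thresh(0.132, 0.1682) = 0.0
Iteration 4: beta = 0.6, y = 0.0 + 0.6*(0.0 + 0.1745) = 0.1047
  grad(y) = 2.0469, v = y - alpha*grad = -0.0144
  prox(v) = soft_thresh(-0.0144, 0.1682) = 0.0
f(x_4) = 5*0.0^2 + 1*0.0 + 2.89*|0.0| = 0.0


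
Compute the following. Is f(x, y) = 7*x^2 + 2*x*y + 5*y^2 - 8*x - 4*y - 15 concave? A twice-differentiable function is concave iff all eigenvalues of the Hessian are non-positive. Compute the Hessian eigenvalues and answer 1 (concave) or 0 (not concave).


The Hessian of f(x,y) = 7*x^2 + 2*x*y + 5*y^2 - 8*x - 4*y - 15 is:
H = [[14, 2], [2, 10]]
Trace = 14 + 10 = 24
Determinant = 14*10 - (2)^2 = 136
Discriminant = (24)^2 - 4*136 = 32.0
Eigenvalues: lambda_1 = 9.1716, lambda_2 = 14.8284
The function is not concave.

0


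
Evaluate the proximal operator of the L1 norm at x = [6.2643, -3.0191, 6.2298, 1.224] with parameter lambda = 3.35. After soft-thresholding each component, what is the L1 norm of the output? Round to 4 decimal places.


Soft-thresholding with lambda = 3.35:
prox(6.2643) = sign(6.2643)*max(|6.2643| - 3.35, 0) = 2.9143
prox(-3.0191) = sign(-3.0191)*max(|-3.0191| - 3.35, 0) = 0.0
prox(6.2298) = sign(6.2298)*max(|6.2298| - 3.35, 0) = 2.8798
prox(1.224) = sign(1.224)*max(|1.224| - 3.35, 0) = 0.0
prox(x) = [2.9143, 0.0, 2.8798, 0.0]
||prox(x)||_1 = 2.9143 + 0.0 + 2.8798 + 0.0 = 5.7941


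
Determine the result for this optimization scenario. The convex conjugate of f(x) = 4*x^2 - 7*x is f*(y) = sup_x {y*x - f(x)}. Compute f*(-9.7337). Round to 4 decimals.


f*(y) = sup_x {y*x - a*x^2 - b*x} = sup_x {(y-b)*x - a*x^2}
FOC: (y - b) - 2a*x = 0 => x* = (y - b)/(2a)
x* = (-9.7337 + 7)/(2*4) = -0.3417
f*(-9.7337) = (y-b)^2/(4a) = (-9.7337 + 7)^2/(4*4)
= 7.4731/16 = 0.4671


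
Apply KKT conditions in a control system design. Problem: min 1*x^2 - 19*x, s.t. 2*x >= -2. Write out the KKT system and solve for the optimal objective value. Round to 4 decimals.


Step 1: Try lambda = 0 (constraint inactive).
Stationarity: 2*1*x - 19 = 0
x* = 19/(2*1) = 9.5
Check constraint: 2*9.5 = 19.0 >= -2 -- satisfied.
Step 2: Compute optimal value.
f(x*) = 1*9.5^2 - 19*9.5 = -90.25


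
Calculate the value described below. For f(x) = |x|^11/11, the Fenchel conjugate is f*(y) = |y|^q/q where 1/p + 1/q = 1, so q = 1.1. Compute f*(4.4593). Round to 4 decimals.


The conjugate exponent q satisfies 1/p + 1/q = 1.
p = 11, so q = 11/(11 - 1) = 1.1
|y|^q = 4.4593^1.1 = 5.1784
f*(4.4593) = 5.1784 / 1.1 = 4.7076


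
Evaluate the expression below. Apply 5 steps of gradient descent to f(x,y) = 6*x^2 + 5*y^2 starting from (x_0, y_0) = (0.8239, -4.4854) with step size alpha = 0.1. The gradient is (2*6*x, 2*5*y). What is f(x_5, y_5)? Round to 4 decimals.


Gradient descent on f(x,y) = 6*x^2 + 5*y^2.
Starting point: (0.8239, -4.4854), alpha = 0.1
Step 1: grad_x = 2*6*0.8239 = 9.8868, grad_y = 2*5*-4.4854 = -44.854
  x_1 = 0.8239 - 0.1*9.8868 = -0.1648
  y_1 = -4.4854 - 0.1*-44.854 = 0.0
Step 2: grad_x = 2*6*-0.1648 = -1.9774, grad_y = 2*5*0.0 = 0.0
  x_2 = -0.1648 - 0.1*-1.9774 = 0.033
  y_2 = 0.0 - 0.1*0.0 = 0.0
Step 3: grad_x = 2*6*0.033 = 0.3955, grad_y = 2*5*0.0 = 0.0
  x_3 = 0.033 - 0.1*0.3955 = -0.0066
  y_3 = 0.0 - 0.1*0.0 = 0.0
Step 4: grad_x = 2*6*-0.0066 = -0.0791, grad_y = 2*5*0.0 = 0.0
  x_4 = -0.0066 - 0.1*-0.0791 = 0.0013
  y_4 = 0.0 - 0.1*0.0 = 0.0
Step 5: grad_x = 2*6*0.0013 = 0.0158, grad_y = 2*5*0.0 = 0.0
  x_5 = 0.0013 - 0.1*0.0158 = -0.0003
  y_5 = 0.0 - 0.1*0.0 = 0.0
f(-0.0003, 0.0) = 6*(-0.0003)^2 + 5*0.0^2 = 0.0


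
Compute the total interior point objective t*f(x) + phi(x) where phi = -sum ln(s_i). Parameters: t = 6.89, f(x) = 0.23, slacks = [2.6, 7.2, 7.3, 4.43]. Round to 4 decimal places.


Step 1: Compute log-barrier.
ln values: [0.9555, 1.9741, 1.9879, 1.4884]
phi = -(0.9555 + 1.9741 + 1.9879 + 1.4884) = -6.4059
Step 2: Compute augmented objective.
t*f(x) = 6.89*0.23 = 1.5847
Total = 1.5847 - 6.4059 = -4.8212


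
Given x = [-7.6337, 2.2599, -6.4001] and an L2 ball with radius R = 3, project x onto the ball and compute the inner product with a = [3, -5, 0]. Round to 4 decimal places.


Step 1: Compute ||x|| (intermediates to 6 decimals).
||x|| = sqrt((-7.6337)^2 + 2.2599^2 + (-6.4001)^2) = 10.214784
Step 2: Project.
Since ||x|| > R, scale = R/||x|| = 3/10.214784 = 0.293692, proj(x) = scale * x
proj(x) = [-2.241957, 0.663715, -1.879658]
Step 3: Dot product.
a^T * proj(x) = 3*(-2.241957) - 5*0.663715 + 0*(-1.879658) = -10.0444


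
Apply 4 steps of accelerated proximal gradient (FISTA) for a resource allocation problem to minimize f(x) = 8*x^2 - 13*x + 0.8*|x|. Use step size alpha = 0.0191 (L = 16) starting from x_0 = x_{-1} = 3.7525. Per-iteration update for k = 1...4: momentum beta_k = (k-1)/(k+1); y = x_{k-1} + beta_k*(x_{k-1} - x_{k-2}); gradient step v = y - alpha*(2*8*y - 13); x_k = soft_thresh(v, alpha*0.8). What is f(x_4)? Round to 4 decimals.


FISTA on f(x) = 8*x^2 - 13*x + 0.8*|x|
L = 16, alpha = 0.0191
Iteration 1: beta = 0.0, y = 3.7525 + 0.0*(3.7525 - 3.7525) = 3.7525
  grad(y) = 47.04, v = y - alpha*grad = 2.854
  prox(v) = soft_thresh(2.854, 0.0153) = 2.8388
Iteration 2: beta = 0.3333, y = 2.8388 + 0.3333*(2.8388 - 3.7525) = 2.5342
  grad(y) = 27.5468, v = y - alpha*grad = 2.008
  prox(v) = soft_thresh(2.008, 0.0153) = 1.9928
Iteration 3: beta = 0.5, y = 1.9928 + 0.5*(1.9928 - 2.8388) = 1.5697
  grad(y) = 12.116, v = y - alpha*grad = 1.3383
  prox(v) = soft_thresh(1.3383, 0.0153) = 1.3231
Iteration 4: beta = 0.6, y = 1.3231 + 0.6*(1.3231 - 1.9928) = 0.9212
  grad(y) = 1.7398, v = y - alpha*grad = 0.888
  prox(v) = soft_thresh(0.888, 0.0153) = 0.8727
f(x_4) = 8*0.8727^2 - 13*0.8727 + 0.8*|0.8727| = -4.5541


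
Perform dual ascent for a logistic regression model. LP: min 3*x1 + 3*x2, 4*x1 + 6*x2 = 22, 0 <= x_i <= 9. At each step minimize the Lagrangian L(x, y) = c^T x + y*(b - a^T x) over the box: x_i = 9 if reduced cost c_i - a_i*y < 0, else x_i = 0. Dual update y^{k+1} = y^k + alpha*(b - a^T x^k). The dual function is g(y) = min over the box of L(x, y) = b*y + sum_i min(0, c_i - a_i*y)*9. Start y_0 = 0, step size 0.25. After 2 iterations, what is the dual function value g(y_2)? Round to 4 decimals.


Dual ascent for LP: min 3*x1 + 3*x2, 4*x1 + 6*x2 = 22, 0 <= x_i <= 9
Step 1: y^k = 0.0, reduced costs: (3.0, 3.0)
  x^k = (0.0, 0.0), subgradient = b - a^T x = 22.0
  y^{k+1} = 0.0 + 0.25*22.0 = 5.5
Step 2: y^k = 5.5, reduced costs: (-19.0, -30.0)
  x^k = (9.0, 9.0), subgradient = b - a^T x = -68.0
  y^{k+1} = 5.5 + 0.25*-68.0 = -11.5
Dual objective at y_2 = -11.5: reduced costs (49.0, 72.0), box minimizer x = (0.0, 0.0)
g(y_2) = b*y + (c1 - a1*y)*x1 + (c2 - a2*y)*x2 = 22*(-11.5) + 49.0*0.0 + 72.0*0.0 = -253.0 + 0.0 + 0.0 = -253.0


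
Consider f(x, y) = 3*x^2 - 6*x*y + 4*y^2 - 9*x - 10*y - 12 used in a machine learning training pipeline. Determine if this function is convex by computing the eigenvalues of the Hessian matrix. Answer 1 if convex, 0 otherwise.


The Hessian of f(x,y) = 3*x^2 - 6*x*y + 4*y^2 - 9*x - 10*y - 12 is:
H = [[6, -6], [-6, 8]]
Trace = 6 + 8 = 14
Determinant = 6*8 - (-6)^2 = 12
Discriminant = (14)^2 - 4*12 = 148.0
Eigenvalues: lambda_1 = 0.9172, lambda_2 = 13.0828
The function is convex.

1


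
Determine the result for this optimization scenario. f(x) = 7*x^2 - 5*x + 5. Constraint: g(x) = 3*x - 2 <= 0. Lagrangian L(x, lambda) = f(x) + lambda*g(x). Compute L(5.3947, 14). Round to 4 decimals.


Step 1: Evaluate f(x).
f(5.3947) = 7*5.3947^2 - 5*5.3947 + 5 = 181.746
Step 2: Evaluate g(x).
g(5.3947) = 3*5.3947 - 2 = 14.1841
Step 3: Compute Lagrangian.
L = 181.746 + 14*14.1841 = 380.3234


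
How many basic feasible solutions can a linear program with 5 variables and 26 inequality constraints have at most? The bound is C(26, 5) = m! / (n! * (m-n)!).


Each vertex corresponds to some choice of n active constraints out of m, so the number of vertices is at most C(m, n) = m! / (n!(m-n)!).
m = 26, n = 5
Numerator: 26 * 25 * 24 * 23 * 22
Denominator: 5! = 120
C(26, 5) = 65780


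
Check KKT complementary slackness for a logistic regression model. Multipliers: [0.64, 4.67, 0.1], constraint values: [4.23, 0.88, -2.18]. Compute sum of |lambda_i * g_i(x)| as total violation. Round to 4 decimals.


KKT complementary slackness check:
lambda_1 * g_1 = 0.64 * 4.23 = 2.7072
lambda_2 * g_2 = 4.67 * 0.88 = 4.1096
lambda_3 * g_3 = 0.1 * -2.18 = -0.218
Total violation = 2.7072 + 4.1096 + 0.218 = 7.0348


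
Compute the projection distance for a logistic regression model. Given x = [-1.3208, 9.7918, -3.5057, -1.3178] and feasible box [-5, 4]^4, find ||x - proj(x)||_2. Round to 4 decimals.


Project each component onto [-5, 4].
clip(-1.3208) = -1.3208, clip(9.7918) = 4.0, clip(-3.5057) = -3.5057, clip(-1.3178) = -1.3178
Projection = [-1.3208, 4.0, -3.5057, -1.3178]
Squared diffs: [0.0, 33.5449, 0.0, 0.0]
Distance = sqrt(33.5449) = 5.7918


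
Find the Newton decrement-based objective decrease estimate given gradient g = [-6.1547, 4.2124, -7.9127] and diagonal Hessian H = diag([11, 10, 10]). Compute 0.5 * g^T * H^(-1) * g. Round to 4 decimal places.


Step 1: H is diagonal, so H^(-1) * g = [-0.5595, 0.4212, -0.7913].
Step 2: g^T H^(-1) g = sum_i g_i^2 / H_ii
  = (-6.1547)^2/11 + (4.2124)^2/10 + (-7.9127)^2/10
  = 3.4437 + 1.7744 + 6.2611 = 11.4792
Step 3: Objective decrease = 0.5 * g^T H^(-1) g = 5.7396


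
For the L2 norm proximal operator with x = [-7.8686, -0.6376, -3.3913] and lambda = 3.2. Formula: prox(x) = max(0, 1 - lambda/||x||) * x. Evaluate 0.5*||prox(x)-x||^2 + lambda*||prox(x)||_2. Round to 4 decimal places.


Step 1: Compute ||x||.
||x|| = 8.592
Step 2: Compute scaling factor.
scale = max(0, 1 - 3.2/8.592) = 0.6276
Step 3: prox(x) = [-4.938, -0.4001, -2.1282]
||prox(x)|| = 5.392
Step 4: Proximal objective.
0.5*||prox-x||^2 = 5.12
lambda*||prox|| = 17.2544
Total = 22.3744


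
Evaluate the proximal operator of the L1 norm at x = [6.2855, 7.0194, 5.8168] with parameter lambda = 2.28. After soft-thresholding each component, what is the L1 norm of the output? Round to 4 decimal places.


Soft-thresholding with lambda = 2.28:
prox(6.2855) = sign(6.2855)*max(|6.2855| - 2.28, 0) = 4.0055
prox(7.0194) = sign(7.0194)*max(|7.0194| - 2.28, 0) = 4.7394
prox(5.8168) = sign(5.8168)*max(|5.8168| - 2.28, 0) = 3.5368
prox(x) = [4.0055, 4.7394, 3.5368]
||prox(x)||_1 = 4.0055 + 4.7394 + 3.5368 = 12.2817


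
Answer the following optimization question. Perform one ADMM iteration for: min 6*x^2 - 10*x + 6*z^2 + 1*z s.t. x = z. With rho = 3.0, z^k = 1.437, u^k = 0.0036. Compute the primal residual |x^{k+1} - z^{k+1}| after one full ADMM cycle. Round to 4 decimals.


ADMM iteration with rho = 3.0, z^k = 1.437, u^k = 0.0036
Step 1: x-update.
Minimize 6*x^2 - 10*x + (3.0/2)*(x - 1.437 + 0.0036)^2
FOC: (2*6 + 3.0)*x = 10 + 3.0*(1.437 - 0.0036)
x^{k+1} = 0.9533
Step 2: z-update.
Minimize 6*z^2 + 1*z + (3.0/2)*(0.9533 - z + 0.0036)^2
FOC: (2*6 + 3.0)*z = -1 + 3.0*(0.9533 + 0.0036)
z^{k+1} = 0.1247
Step 3: u-update.
u^{k+1} = 0.0036 + 0.9533 - 0.1247 = 0.8322
Step 4: Primal residual = |0.9533 - 0.1247| = 0.8286


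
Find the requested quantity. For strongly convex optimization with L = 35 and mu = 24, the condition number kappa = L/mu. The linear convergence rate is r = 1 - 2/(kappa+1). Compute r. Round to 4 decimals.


Step 1: Compute the condition number.
kappa = L/mu = 35/24 = 1.4583
Step 2: Compute the convergence rate.
r = 1 - 2/(kappa + 1) = 1 - 2*mu/(L + mu) = (L - mu)/(L + mu) = 11/59 = 0.1864


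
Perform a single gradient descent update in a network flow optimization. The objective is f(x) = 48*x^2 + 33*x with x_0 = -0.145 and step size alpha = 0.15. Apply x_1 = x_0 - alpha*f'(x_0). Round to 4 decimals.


We compute the gradient at x_0 and apply the update.
f'(x) = 96*x + 33
f'(-0.145) = 96*-0.145 + 33 = 19.08
x_1 = -0.145 - 0.15*19.08 = -3.007


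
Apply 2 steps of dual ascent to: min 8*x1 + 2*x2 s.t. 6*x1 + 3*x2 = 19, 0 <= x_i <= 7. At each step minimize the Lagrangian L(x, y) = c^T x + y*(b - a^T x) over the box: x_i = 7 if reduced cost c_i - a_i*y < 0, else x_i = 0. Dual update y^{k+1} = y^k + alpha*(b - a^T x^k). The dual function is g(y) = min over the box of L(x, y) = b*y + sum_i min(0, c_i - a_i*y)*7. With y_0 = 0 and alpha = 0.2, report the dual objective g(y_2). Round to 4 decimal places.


Dual ascent for LP: min 8*x1 + 2*x2, 6*x1 + 3*x2 = 19, 0 <= x_i <= 7
Step 1: y^k = 0.0, reduced costs: (8.0, 2.0)
  x^k = (0.0, 0.0), subgradient = b - a^T x = 19.0
  y^{k+1} = 0.0 + 0.2*19.0 = 3.8
Step 2: y^k = 3.8, reduced costs: (-14.8, -9.4)
  x^k = (7.0, 7.0), subgradient = b - a^T x = -44.0
  y^{k+1} = 3.8 + 0.2*-44.0 = -5.0
Dual objective at y_2 = -5.0: reduced costs (38.0, 17.0), box minimizer x = (0.0, 0.0)
g(y_2) = b*y + (c1 - a1*y)*x1 + (c2 - a2*y)*x2 = 19*(-5.0) + 38.0*0.0 + 17.0*0.0 = -95.0 + 0.0 + 0.0 = -95.0


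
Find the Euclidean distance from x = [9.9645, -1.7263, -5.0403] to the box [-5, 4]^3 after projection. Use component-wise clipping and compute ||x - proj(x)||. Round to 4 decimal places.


Project each component onto [-5, 4].
clip(9.9645) = 4.0, clip(-1.7263) = -1.7263, clip(-5.0403) = -5.0
Projection = [4.0, -1.7263, -5.0]
Squared diffs: [35.5753, 0.0, 0.0016]
Distance = sqrt(35.5769) = 5.9646


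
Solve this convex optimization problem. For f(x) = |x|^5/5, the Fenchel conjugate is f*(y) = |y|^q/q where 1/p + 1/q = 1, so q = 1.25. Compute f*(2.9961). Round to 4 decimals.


The conjugate exponent q satisfies 1/p + 1/q = 1.
p = 5, so q = 5/(5 - 1) = 1.25
|y|^q = 2.9961^1.25 = 3.9418
f*(2.9961) = 3.9418 / 1.25 = 3.1534


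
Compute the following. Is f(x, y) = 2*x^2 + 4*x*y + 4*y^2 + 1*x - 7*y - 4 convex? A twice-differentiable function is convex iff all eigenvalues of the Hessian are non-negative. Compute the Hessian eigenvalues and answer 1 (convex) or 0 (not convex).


The Hessian of f(x,y) = 2*x^2 + 4*x*y + 4*y^2 + 1*x - 7*y - 4 is:
H = [[4, 4], [4, 8]]
Trace = 4 + 8 = 12
Determinant = 4*8 - (4)^2 = 16
Discriminant = (12)^2 - 4*16 = 80.0
Eigenvalues: lambda_1 = 1.5279, lambda_2 = 10.4721
The function is convex.

1


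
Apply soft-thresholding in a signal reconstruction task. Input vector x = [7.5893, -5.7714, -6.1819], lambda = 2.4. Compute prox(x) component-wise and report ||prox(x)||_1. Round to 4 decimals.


Soft-thresholding with lambda = 2.4:
prox(7.5893) = sign(7.5893)*max(|7.5893| - 2.4, 0) = 5.1893
prox(-5.7714) = sign(-5.7714)*max(|-5.7714| - 2.4, 0) = -3.3714
prox(-6.1819) = sign(-6.1819)*max(|-6.1819| - 2.4, 0) = -3.7819
prox(x) = [5.1893, -3.3714, -3.7819]
||prox(x)||_1 = 5.1893 + 3.3714 + 3.7819 = 12.3426


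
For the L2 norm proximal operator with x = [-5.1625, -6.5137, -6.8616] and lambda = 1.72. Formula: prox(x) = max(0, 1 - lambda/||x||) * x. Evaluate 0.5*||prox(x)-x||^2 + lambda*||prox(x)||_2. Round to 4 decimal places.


Step 1: Compute ||x||.
||x|| = 10.7778
Step 2: Compute scaling factor.
scale = max(0, 1 - 1.72/10.7778) = 0.8404
Step 3: prox(x) = [-4.3386, -5.4742, -5.7666]
||prox(x)|| = 9.0578
Step 4: Proximal objective.
0.5*||prox-x||^2 = 1.4792
lambda*||prox|| = 15.5794
Total = 17.0586


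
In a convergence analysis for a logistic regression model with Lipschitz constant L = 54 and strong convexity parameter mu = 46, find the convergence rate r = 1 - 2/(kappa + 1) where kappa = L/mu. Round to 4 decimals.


Step 1: Compute the condition number.
kappa = L/mu = 54/46 = 1.1739
Step 2: Compute the convergence rate.
r = 1 - 2/(kappa + 1) = 1 - 2*mu/(L + mu) = (L - mu)/(L + mu) = 8/100 = 0.08
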